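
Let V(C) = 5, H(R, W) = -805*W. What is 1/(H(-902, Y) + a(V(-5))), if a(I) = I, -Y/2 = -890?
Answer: -1/1432895 ≈ -6.9789e-7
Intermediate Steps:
Y = 1780 (Y = -2*(-890) = 1780)
1/(H(-902, Y) + a(V(-5))) = 1/(-805*1780 + 5) = 1/(-1432900 + 5) = 1/(-1432895) = -1/1432895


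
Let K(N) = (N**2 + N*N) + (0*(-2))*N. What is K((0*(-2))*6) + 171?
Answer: 171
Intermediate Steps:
K(N) = 2*N**2 (K(N) = (N**2 + N**2) + 0*N = 2*N**2 + 0 = 2*N**2)
K((0*(-2))*6) + 171 = 2*((0*(-2))*6)**2 + 171 = 2*(0*6)**2 + 171 = 2*0**2 + 171 = 2*0 + 171 = 0 + 171 = 171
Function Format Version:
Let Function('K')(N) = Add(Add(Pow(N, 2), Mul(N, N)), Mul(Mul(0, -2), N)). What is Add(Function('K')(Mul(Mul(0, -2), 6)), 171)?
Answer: 171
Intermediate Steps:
Function('K')(N) = Mul(2, Pow(N, 2)) (Function('K')(N) = Add(Add(Pow(N, 2), Pow(N, 2)), Mul(0, N)) = Add(Mul(2, Pow(N, 2)), 0) = Mul(2, Pow(N, 2)))
Add(Function('K')(Mul(Mul(0, -2), 6)), 171) = Add(Mul(2, Pow(Mul(Mul(0, -2), 6), 2)), 171) = Add(Mul(2, Pow(Mul(0, 6), 2)), 171) = Add(Mul(2, Pow(0, 2)), 171) = Add(Mul(2, 0), 171) = Add(0, 171) = 171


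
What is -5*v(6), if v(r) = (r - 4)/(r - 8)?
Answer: 5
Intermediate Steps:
v(r) = (-4 + r)/(-8 + r)
-5*v(6) = -5*(-4 + 6)/(-8 + 6) = -5*2/(-2) = -(-5)*2/2 = -5*(-1) = 5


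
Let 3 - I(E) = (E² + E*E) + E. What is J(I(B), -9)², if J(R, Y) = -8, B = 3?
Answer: 64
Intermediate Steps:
I(E) = 3 - E - 2*E² (I(E) = 3 - ((E² + E*E) + E) = 3 - ((E² + E²) + E) = 3 - (2*E² + E) = 3 - (E + 2*E²) = 3 + (-E - 2*E²) = 3 - E - 2*E²)
J(I(B), -9)² = (-8)² = 64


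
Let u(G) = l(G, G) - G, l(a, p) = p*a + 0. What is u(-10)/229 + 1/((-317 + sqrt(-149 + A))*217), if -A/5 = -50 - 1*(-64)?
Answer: 2403827367/5004482644 - I*sqrt(219)/21853636 ≈ 0.48033 - 6.7717e-7*I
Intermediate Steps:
A = -70 (A = -5*(-50 - 1*(-64)) = -5*(-50 + 64) = -5*14 = -70)
l(a, p) = a*p (l(a, p) = a*p + 0 = a*p)
u(G) = G**2 - G (u(G) = G*G - G = G**2 - G)
u(-10)/229 + 1/((-317 + sqrt(-149 + A))*217) = -10*(-1 - 10)/229 + 1/(-317 + sqrt(-149 - 70)*217) = -10*(-11)*(1/229) + (1/217)/(-317 + sqrt(-219)) = 110*(1/229) + (1/217)/(-317 + I*sqrt(219)) = 110/229 + 1/(217*(-317 + I*sqrt(219)))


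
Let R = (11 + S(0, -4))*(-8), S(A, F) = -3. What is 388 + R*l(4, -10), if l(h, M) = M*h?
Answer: 2948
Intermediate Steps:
R = -64 (R = (11 - 3)*(-8) = 8*(-8) = -64)
388 + R*l(4, -10) = 388 - (-640)*4 = 388 - 64*(-40) = 388 + 2560 = 2948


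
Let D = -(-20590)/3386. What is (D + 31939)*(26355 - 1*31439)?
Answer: -274958083848/1693 ≈ -1.6241e+8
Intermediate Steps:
D = 10295/1693 (D = -(-20590)/3386 = -2*(-10295/3386) = 10295/1693 ≈ 6.0809)
(D + 31939)*(26355 - 1*31439) = (10295/1693 + 31939)*(26355 - 1*31439) = 54083022*(26355 - 31439)/1693 = (54083022/1693)*(-5084) = -274958083848/1693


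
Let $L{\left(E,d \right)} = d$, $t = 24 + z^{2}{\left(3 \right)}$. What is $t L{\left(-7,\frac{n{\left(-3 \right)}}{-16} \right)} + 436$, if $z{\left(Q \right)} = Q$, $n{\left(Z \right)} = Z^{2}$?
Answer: $\frac{6679}{16} \approx 417.44$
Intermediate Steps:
$t = 33$ ($t = 24 + 3^{2} = 24 + 9 = 33$)
$t L{\left(-7,\frac{n{\left(-3 \right)}}{-16} \right)} + 436 = 33 \frac{\left(-3\right)^{2}}{-16} + 436 = 33 \cdot 9 \left(- \frac{1}{16}\right) + 436 = 33 \left(- \frac{9}{16}\right) + 436 = - \frac{297}{16} + 436 = \frac{6679}{16}$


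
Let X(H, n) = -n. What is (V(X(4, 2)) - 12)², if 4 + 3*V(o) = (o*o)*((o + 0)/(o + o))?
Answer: 1444/9 ≈ 160.44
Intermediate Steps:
V(o) = -4/3 + o²/6 (V(o) = -4/3 + ((o*o)*((o + 0)/(o + o)))/3 = -4/3 + (o²*(o/((2*o))))/3 = -4/3 + (o²*(o*(1/(2*o))))/3 = -4/3 + (o²*(½))/3 = -4/3 + (o²/2)/3 = -4/3 + o²/6)
(V(X(4, 2)) - 12)² = ((-4/3 + (-1*2)²/6) - 12)² = ((-4/3 + (⅙)*(-2)²) - 12)² = ((-4/3 + (⅙)*4) - 12)² = ((-4/3 + ⅔) - 12)² = (-⅔ - 12)² = (-38/3)² = 1444/9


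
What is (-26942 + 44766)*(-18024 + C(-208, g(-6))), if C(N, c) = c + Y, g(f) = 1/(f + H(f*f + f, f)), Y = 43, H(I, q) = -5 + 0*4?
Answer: -3525444608/11 ≈ -3.2050e+8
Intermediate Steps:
H(I, q) = -5 (H(I, q) = -5 + 0 = -5)
g(f) = 1/(-5 + f) (g(f) = 1/(f - 5) = 1/(-5 + f))
C(N, c) = 43 + c (C(N, c) = c + 43 = 43 + c)
(-26942 + 44766)*(-18024 + C(-208, g(-6))) = (-26942 + 44766)*(-18024 + (43 + 1/(-5 - 6))) = 17824*(-18024 + (43 + 1/(-11))) = 17824*(-18024 + (43 - 1/11)) = 17824*(-18024 + 472/11) = 17824*(-197792/11) = -3525444608/11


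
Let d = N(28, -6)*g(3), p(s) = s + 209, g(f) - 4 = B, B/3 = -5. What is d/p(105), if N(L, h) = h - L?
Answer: 187/157 ≈ 1.1911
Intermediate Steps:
B = -15 (B = 3*(-5) = -15)
g(f) = -11 (g(f) = 4 - 15 = -11)
p(s) = 209 + s
d = 374 (d = (-6 - 1*28)*(-11) = (-6 - 28)*(-11) = -34*(-11) = 374)
d/p(105) = 374/(209 + 105) = 374/314 = 374*(1/314) = 187/157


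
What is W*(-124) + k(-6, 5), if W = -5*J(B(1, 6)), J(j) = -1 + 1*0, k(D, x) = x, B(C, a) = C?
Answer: -615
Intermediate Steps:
J(j) = -1 (J(j) = -1 + 0 = -1)
W = 5 (W = -5*(-1) = 5)
W*(-124) + k(-6, 5) = 5*(-124) + 5 = -620 + 5 = -615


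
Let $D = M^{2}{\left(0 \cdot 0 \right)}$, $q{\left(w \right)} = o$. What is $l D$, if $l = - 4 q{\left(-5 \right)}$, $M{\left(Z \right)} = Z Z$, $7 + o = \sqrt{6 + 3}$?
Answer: $0$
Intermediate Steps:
$o = -4$ ($o = -7 + \sqrt{6 + 3} = -7 + \sqrt{9} = -7 + 3 = -4$)
$q{\left(w \right)} = -4$
$M{\left(Z \right)} = Z^{2}$
$D = 0$ ($D = \left(\left(0 \cdot 0\right)^{2}\right)^{2} = \left(0^{2}\right)^{2} = 0^{2} = 0$)
$l = 16$ ($l = \left(-4\right) \left(-4\right) = 16$)
$l D = 16 \cdot 0 = 0$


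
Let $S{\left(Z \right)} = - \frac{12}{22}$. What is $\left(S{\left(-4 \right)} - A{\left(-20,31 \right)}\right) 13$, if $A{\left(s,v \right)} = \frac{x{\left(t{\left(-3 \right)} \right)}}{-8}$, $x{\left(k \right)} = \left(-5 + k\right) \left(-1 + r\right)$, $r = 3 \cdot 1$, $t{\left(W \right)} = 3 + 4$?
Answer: $- \frac{13}{22} \approx -0.59091$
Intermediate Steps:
$t{\left(W \right)} = 7$
$r = 3$
$x{\left(k \right)} = -10 + 2 k$ ($x{\left(k \right)} = \left(-5 + k\right) \left(-1 + 3\right) = \left(-5 + k\right) 2 = -10 + 2 k$)
$A{\left(s,v \right)} = - \frac{1}{2}$ ($A{\left(s,v \right)} = \frac{-10 + 2 \cdot 7}{-8} = \left(-10 + 14\right) \left(- \frac{1}{8}\right) = 4 \left(- \frac{1}{8}\right) = - \frac{1}{2}$)
$S{\left(Z \right)} = - \frac{6}{11}$ ($S{\left(Z \right)} = \left(-12\right) \frac{1}{22} = - \frac{6}{11}$)
$\left(S{\left(-4 \right)} - A{\left(-20,31 \right)}\right) 13 = \left(- \frac{6}{11} - - \frac{1}{2}\right) 13 = \left(- \frac{6}{11} + \frac{1}{2}\right) 13 = \left(- \frac{1}{22}\right) 13 = - \frac{13}{22}$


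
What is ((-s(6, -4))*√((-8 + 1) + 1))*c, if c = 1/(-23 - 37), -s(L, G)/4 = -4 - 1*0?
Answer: 4*I*√6/15 ≈ 0.6532*I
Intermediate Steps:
s(L, G) = 16 (s(L, G) = -4*(-4 - 1*0) = -4*(-4 + 0) = -4*(-4) = 16)
c = -1/60 (c = 1/(-60) = -1/60 ≈ -0.016667)
((-s(6, -4))*√((-8 + 1) + 1))*c = ((-1*16)*√((-8 + 1) + 1))*(-1/60) = -16*√(-7 + 1)*(-1/60) = -16*I*√6*(-1/60) = 4*I*√6/15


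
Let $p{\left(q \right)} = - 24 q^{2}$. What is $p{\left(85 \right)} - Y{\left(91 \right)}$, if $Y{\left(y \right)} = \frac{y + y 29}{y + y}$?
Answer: $-173415$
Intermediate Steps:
$Y{\left(y \right)} = 15$ ($Y{\left(y \right)} = \frac{y + 29 y}{2 y} = 30 y \frac{1}{2 y} = 15$)
$p{\left(85 \right)} - Y{\left(91 \right)} = - 24 \cdot 85^{2} - 15 = \left(-24\right) 7225 - 15 = -173400 - 15 = -173415$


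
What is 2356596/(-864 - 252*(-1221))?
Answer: 65461/8523 ≈ 7.6805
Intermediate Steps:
2356596/(-864 - 252*(-1221)) = 2356596/(-864 + 307692) = 2356596/306828 = 2356596*(1/306828) = 65461/8523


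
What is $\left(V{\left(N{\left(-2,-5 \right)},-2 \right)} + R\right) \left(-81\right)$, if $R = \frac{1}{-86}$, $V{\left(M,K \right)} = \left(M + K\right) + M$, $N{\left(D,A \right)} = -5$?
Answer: $\frac{83673}{86} \approx 972.94$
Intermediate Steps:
$V{\left(M,K \right)} = K + 2 M$ ($V{\left(M,K \right)} = \left(K + M\right) + M = K + 2 M$)
$R = - \frac{1}{86} \approx -0.011628$
$\left(V{\left(N{\left(-2,-5 \right)},-2 \right)} + R\right) \left(-81\right) = \left(\left(-2 + 2 \left(-5\right)\right) - \frac{1}{86}\right) \left(-81\right) = \left(\left(-2 - 10\right) - \frac{1}{86}\right) \left(-81\right) = \left(-12 - \frac{1}{86}\right) \left(-81\right) = \left(- \frac{1033}{86}\right) \left(-81\right) = \frac{83673}{86}$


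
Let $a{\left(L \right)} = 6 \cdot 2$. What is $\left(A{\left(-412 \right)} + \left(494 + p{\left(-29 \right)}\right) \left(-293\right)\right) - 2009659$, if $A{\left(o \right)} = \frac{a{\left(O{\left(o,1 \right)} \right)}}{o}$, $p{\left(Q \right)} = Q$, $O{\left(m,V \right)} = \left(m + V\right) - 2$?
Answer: $- \frac{221028115}{103} \approx -2.1459 \cdot 10^{6}$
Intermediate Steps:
$O{\left(m,V \right)} = -2 + V + m$ ($O{\left(m,V \right)} = \left(V + m\right) - 2 = -2 + V + m$)
$a{\left(L \right)} = 12$
$A{\left(o \right)} = \frac{12}{o}$
$\left(A{\left(-412 \right)} + \left(494 + p{\left(-29 \right)}\right) \left(-293\right)\right) - 2009659 = \left(\frac{12}{-412} + \left(494 - 29\right) \left(-293\right)\right) - 2009659 = \left(12 \left(- \frac{1}{412}\right) + 465 \left(-293\right)\right) - 2009659 = \left(- \frac{3}{103} - 136245\right) - 2009659 = - \frac{14033238}{103} - 2009659 = - \frac{221028115}{103}$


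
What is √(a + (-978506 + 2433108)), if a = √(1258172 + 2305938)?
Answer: √(1454602 + √3564110) ≈ 1206.9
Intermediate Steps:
a = √3564110 ≈ 1887.9
√(a + (-978506 + 2433108)) = √(√3564110 + (-978506 + 2433108)) = √(√3564110 + 1454602) = √(1454602 + √3564110)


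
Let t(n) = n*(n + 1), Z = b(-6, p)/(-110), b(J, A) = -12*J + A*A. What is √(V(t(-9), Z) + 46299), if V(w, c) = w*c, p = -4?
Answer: √1156035/5 ≈ 215.04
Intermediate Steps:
b(J, A) = A² - 12*J (b(J, A) = -12*J + A² = A² - 12*J)
Z = -⅘ (Z = ((-4)² - 12*(-6))/(-110) = (16 + 72)*(-1/110) = 88*(-1/110) = -⅘ ≈ -0.80000)
t(n) = n*(1 + n)
V(w, c) = c*w
√(V(t(-9), Z) + 46299) = √(-(-36)*(1 - 9)/5 + 46299) = √(-(-36)*(-8)/5 + 46299) = √(-⅘*72 + 46299) = √(-288/5 + 46299) = √(231207/5) = √1156035/5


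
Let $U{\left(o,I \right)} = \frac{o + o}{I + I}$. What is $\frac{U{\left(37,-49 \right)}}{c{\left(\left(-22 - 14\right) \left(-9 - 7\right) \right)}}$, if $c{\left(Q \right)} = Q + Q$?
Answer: $- \frac{37}{56448} \approx -0.00065547$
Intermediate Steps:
$U{\left(o,I \right)} = \frac{o}{I}$ ($U{\left(o,I \right)} = \frac{2 o}{2 I} = 2 o \frac{1}{2 I} = \frac{o}{I}$)
$c{\left(Q \right)} = 2 Q$
$\frac{U{\left(37,-49 \right)}}{c{\left(\left(-22 - 14\right) \left(-9 - 7\right) \right)}} = \frac{37 \frac{1}{-49}}{2 \left(-22 - 14\right) \left(-9 - 7\right)} = \frac{37 \left(- \frac{1}{49}\right)}{2 \left(\left(-36\right) \left(-16\right)\right)} = - \frac{37}{49 \cdot 2 \cdot 576} = - \frac{37}{49 \cdot 1152} = \left(- \frac{37}{49}\right) \frac{1}{1152} = - \frac{37}{56448}$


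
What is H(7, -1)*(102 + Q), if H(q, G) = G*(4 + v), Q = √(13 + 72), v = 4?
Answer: -816 - 8*√85 ≈ -889.76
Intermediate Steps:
Q = √85 ≈ 9.2195
H(q, G) = 8*G (H(q, G) = G*(4 + 4) = G*8 = 8*G)
H(7, -1)*(102 + Q) = (8*(-1))*(102 + √85) = -8*(102 + √85) = -816 - 8*√85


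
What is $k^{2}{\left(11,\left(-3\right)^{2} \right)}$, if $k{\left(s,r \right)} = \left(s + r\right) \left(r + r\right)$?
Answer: $129600$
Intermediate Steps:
$k{\left(s,r \right)} = 2 r \left(r + s\right)$ ($k{\left(s,r \right)} = \left(r + s\right) 2 r = 2 r \left(r + s\right)$)
$k^{2}{\left(11,\left(-3\right)^{2} \right)} = \left(2 \left(-3\right)^{2} \left(\left(-3\right)^{2} + 11\right)\right)^{2} = \left(2 \cdot 9 \left(9 + 11\right)\right)^{2} = \left(2 \cdot 9 \cdot 20\right)^{2} = 360^{2} = 129600$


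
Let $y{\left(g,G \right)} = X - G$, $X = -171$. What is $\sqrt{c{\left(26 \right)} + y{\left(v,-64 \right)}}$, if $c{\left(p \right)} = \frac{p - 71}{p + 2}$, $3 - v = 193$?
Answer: $\frac{i \sqrt{21287}}{14} \approx 10.421 i$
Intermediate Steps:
$v = -190$ ($v = 3 - 193 = -190$)
$y{\left(g,G \right)} = -171 - G$
$c{\left(p \right)} = \frac{-71 + p}{2 + p}$
$\sqrt{c{\left(26 \right)} + y{\left(v,-64 \right)}} = \sqrt{\frac{-71 + 26}{2 + 26} - 107} = \sqrt{\frac{1}{28} \left(-45\right) + \left(-171 + 64\right)} = \sqrt{\frac{1}{28} \left(-45\right) - 107} = \sqrt{- \frac{45}{28} - 107} = \sqrt{- \frac{3041}{28}} = \frac{i \sqrt{21287}}{14}$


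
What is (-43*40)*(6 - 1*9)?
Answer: 5160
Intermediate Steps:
(-43*40)*(6 - 1*9) = -1720*(6 - 9) = -1720*(-3) = 5160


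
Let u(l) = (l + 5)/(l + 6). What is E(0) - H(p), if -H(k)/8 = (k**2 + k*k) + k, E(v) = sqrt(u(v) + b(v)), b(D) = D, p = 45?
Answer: 32760 + sqrt(30)/6 ≈ 32761.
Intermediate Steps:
u(l) = (5 + l)/(6 + l)
E(v) = sqrt(v + (5 + v)/(6 + v)) (E(v) = sqrt((5 + v)/(6 + v) + v) = sqrt(v + (5 + v)/(6 + v)))
H(k) = -16*k**2 - 8*k (H(k) = -8*((k**2 + k*k) + k) = -8*((k**2 + k**2) + k) = -8*(2*k**2 + k) = -8*(k + 2*k**2) = -16*k**2 - 8*k)
E(0) - H(p) = sqrt((5 + 0 + 0*(6 + 0))/(6 + 0)) - (-8)*45*(1 + 2*45) = sqrt((5 + 0 + 0*6)/6) - (-8)*45*(1 + 90) = sqrt((5 + 0 + 0)/6) - (-8)*45*91 = sqrt((1/6)*5) - 1*(-32760) = sqrt(5/6) + 32760 = sqrt(30)/6 + 32760 = 32760 + sqrt(30)/6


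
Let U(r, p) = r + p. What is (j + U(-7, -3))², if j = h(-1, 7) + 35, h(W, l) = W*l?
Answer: 324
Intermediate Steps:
U(r, p) = p + r
j = 28 (j = -1*7 + 35 = -7 + 35 = 28)
(j + U(-7, -3))² = (28 + (-3 - 7))² = (28 - 10)² = 18² = 324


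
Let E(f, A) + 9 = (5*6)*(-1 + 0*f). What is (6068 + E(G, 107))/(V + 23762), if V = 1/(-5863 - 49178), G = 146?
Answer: 331842189/1307884241 ≈ 0.25372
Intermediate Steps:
V = -1/55041 (V = 1/(-55041) = -1/55041 ≈ -1.8168e-5)
E(f, A) = -39 (E(f, A) = -9 + (5*6)*(-1 + 0*f) = -9 + 30*(-1 + 0) = -9 + 30*(-1) = -9 - 30 = -39)
(6068 + E(G, 107))/(V + 23762) = (6068 - 39)/(-1/55041 + 23762) = 6029/(1307884241/55041) = 6029*(55041/1307884241) = 331842189/1307884241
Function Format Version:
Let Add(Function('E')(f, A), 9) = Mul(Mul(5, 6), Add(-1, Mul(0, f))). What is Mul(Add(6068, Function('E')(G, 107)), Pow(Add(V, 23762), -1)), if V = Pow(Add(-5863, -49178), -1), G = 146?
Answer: Rational(331842189, 1307884241) ≈ 0.25372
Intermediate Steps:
V = Rational(-1, 55041) (V = Pow(-55041, -1) = Rational(-1, 55041) ≈ -1.8168e-5)
Function('E')(f, A) = -39 (Function('E')(f, A) = Add(-9, Mul(Mul(5, 6), Add(-1, Mul(0, f)))) = Add(-9, Mul(30, Add(-1, 0))) = Add(-9, Mul(30, -1)) = Add(-9, -30) = -39)
Mul(Add(6068, Function('E')(G, 107)), Pow(Add(V, 23762), -1)) = Mul(Add(6068, -39), Pow(Add(Rational(-1, 55041), 23762), -1)) = Mul(6029, Pow(Rational(1307884241, 55041), -1)) = Mul(6029, Rational(55041, 1307884241)) = Rational(331842189, 1307884241)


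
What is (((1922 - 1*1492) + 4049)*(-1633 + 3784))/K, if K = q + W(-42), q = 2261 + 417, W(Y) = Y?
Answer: 9634329/2636 ≈ 3654.9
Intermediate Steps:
q = 2678
K = 2636 (K = 2678 - 42 = 2636)
(((1922 - 1*1492) + 4049)*(-1633 + 3784))/K = (((1922 - 1*1492) + 4049)*(-1633 + 3784))/2636 = (((1922 - 1492) + 4049)*2151)*(1/2636) = ((430 + 4049)*2151)*(1/2636) = (4479*2151)*(1/2636) = 9634329*(1/2636) = 9634329/2636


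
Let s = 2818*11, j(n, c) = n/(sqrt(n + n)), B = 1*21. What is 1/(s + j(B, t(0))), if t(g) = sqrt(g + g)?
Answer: 61996/1921751987 - sqrt(42)/1921751987 ≈ 3.2257e-5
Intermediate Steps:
B = 21
t(g) = sqrt(2)*sqrt(g) (t(g) = sqrt(2*g) = sqrt(2)*sqrt(g))
j(n, c) = sqrt(2)*sqrt(n)/2 (j(n, c) = n/(sqrt(2*n)) = n/((sqrt(2)*sqrt(n))) = n*(sqrt(2)/(2*sqrt(n))) = sqrt(2)*sqrt(n)/2)
s = 30998
1/(s + j(B, t(0))) = 1/(30998 + sqrt(2)*sqrt(21)/2) = 1/(30998 + sqrt(42)/2)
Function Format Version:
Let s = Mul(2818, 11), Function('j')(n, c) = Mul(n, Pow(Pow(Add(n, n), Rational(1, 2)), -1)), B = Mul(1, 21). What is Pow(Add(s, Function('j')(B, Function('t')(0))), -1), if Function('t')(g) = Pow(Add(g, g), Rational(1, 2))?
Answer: Add(Rational(61996, 1921751987), Mul(Rational(-1, 1921751987), Pow(42, Rational(1, 2)))) ≈ 3.2257e-5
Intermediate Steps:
B = 21
Function('t')(g) = Mul(Pow(2, Rational(1, 2)), Pow(g, Rational(1, 2))) (Function('t')(g) = Pow(Mul(2, g), Rational(1, 2)) = Mul(Pow(2, Rational(1, 2)), Pow(g, Rational(1, 2))))
Function('j')(n, c) = Mul(Rational(1, 2), Pow(2, Rational(1, 2)), Pow(n, Rational(1, 2))) (Function('j')(n, c) = Mul(n, Pow(Pow(Mul(2, n), Rational(1, 2)), -1)) = Mul(n, Pow(Mul(Pow(2, Rational(1, 2)), Pow(n, Rational(1, 2))), -1)) = Mul(n, Mul(Rational(1, 2), Pow(2, Rational(1, 2)), Pow(n, Rational(-1, 2)))) = Mul(Rational(1, 2), Pow(2, Rational(1, 2)), Pow(n, Rational(1, 2))))
s = 30998
Pow(Add(s, Function('j')(B, Function('t')(0))), -1) = Pow(Add(30998, Mul(Rational(1, 2), Pow(2, Rational(1, 2)), Pow(21, Rational(1, 2)))), -1) = Pow(Add(30998, Mul(Rational(1, 2), Pow(42, Rational(1, 2)))), -1)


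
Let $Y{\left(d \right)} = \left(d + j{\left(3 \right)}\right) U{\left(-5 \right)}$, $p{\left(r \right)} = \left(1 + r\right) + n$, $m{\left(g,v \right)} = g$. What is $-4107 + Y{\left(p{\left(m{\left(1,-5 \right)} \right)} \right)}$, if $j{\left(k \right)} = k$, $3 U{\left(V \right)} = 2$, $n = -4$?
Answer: $- \frac{12319}{3} \approx -4106.3$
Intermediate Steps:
$U{\left(V \right)} = \frac{2}{3}$ ($U{\left(V \right)} = \frac{1}{3} \cdot 2 = \frac{2}{3}$)
$p{\left(r \right)} = -3 + r$ ($p{\left(r \right)} = \left(1 + r\right) - 4 = -3 + r$)
$Y{\left(d \right)} = 2 + \frac{2 d}{3}$ ($Y{\left(d \right)} = \left(d + 3\right) \frac{2}{3} = \left(3 + d\right) \frac{2}{3} = 2 + \frac{2 d}{3}$)
$-4107 + Y{\left(p{\left(m{\left(1,-5 \right)} \right)} \right)} = -4107 + \left(2 + \frac{2 \left(-3 + 1\right)}{3}\right) = -4107 + \left(2 + \frac{2}{3} \left(-2\right)\right) = -4107 + \left(2 - \frac{4}{3}\right) = -4107 + \frac{2}{3} = - \frac{12319}{3}$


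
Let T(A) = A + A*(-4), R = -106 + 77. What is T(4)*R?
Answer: 348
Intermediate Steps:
R = -29
T(A) = -3*A (T(A) = A - 4*A = -3*A)
T(4)*R = -3*4*(-29) = -12*(-29) = 348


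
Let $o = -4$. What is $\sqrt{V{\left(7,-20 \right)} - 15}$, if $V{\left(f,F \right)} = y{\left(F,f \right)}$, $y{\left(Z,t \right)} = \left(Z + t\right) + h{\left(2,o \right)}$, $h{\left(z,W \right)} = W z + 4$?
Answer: $4 i \sqrt{2} \approx 5.6569 i$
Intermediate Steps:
$h{\left(z,W \right)} = 4 + W z$
$y{\left(Z,t \right)} = -4 + Z + t$ ($y{\left(Z,t \right)} = \left(Z + t\right) + \left(4 - 8\right) = \left(Z + t\right) - 4 = -4 + Z + t$)
$V{\left(f,F \right)} = -4 + F + f$
$\sqrt{V{\left(7,-20 \right)} - 15} = \sqrt{\left(-4 - 20 + 7\right) - 15} = \sqrt{-17 - 15} = \sqrt{-32} = 4 i \sqrt{2}$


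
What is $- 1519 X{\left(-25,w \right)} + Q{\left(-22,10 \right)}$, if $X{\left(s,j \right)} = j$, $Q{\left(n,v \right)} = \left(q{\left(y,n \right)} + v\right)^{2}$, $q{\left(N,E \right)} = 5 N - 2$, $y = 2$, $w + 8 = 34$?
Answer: $-39170$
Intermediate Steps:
$w = 26$ ($w = -8 + 34 = 26$)
$q{\left(N,E \right)} = -2 + 5 N$
$Q{\left(n,v \right)} = \left(8 + v\right)^{2}$ ($Q{\left(n,v \right)} = \left(\left(-2 + 5 \cdot 2\right) + v\right)^{2} = \left(\left(-2 + 10\right) + v\right)^{2} = \left(8 + v\right)^{2}$)
$- 1519 X{\left(-25,w \right)} + Q{\left(-22,10 \right)} = \left(-1519\right) 26 + \left(8 + 10\right)^{2} = -39494 + 18^{2} = -39494 + 324 = -39170$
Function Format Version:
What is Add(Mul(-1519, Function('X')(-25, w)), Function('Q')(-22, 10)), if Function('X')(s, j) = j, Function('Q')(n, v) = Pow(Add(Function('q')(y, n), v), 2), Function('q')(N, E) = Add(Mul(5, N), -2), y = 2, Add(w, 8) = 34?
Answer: -39170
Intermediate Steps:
w = 26 (w = Add(-8, 34) = 26)
Function('q')(N, E) = Add(-2, Mul(5, N))
Function('Q')(n, v) = Pow(Add(8, v), 2) (Function('Q')(n, v) = Pow(Add(Add(-2, Mul(5, 2)), v), 2) = Pow(Add(Add(-2, 10), v), 2) = Pow(Add(8, v), 2))
Add(Mul(-1519, Function('X')(-25, w)), Function('Q')(-22, 10)) = Add(Mul(-1519, 26), Pow(Add(8, 10), 2)) = Add(-39494, Pow(18, 2)) = Add(-39494, 324) = -39170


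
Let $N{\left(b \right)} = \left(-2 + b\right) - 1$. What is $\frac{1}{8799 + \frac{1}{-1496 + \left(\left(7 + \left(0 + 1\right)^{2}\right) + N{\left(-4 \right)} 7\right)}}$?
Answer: $\frac{1537}{13524062} \approx 0.00011365$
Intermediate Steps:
$N{\left(b \right)} = -3 + b$
$\frac{1}{8799 + \frac{1}{-1496 + \left(\left(7 + \left(0 + 1\right)^{2}\right) + N{\left(-4 \right)} 7\right)}} = \frac{1}{8799 + \frac{1}{-1496 + \left(\left(7 + \left(0 + 1\right)^{2}\right) + \left(-3 - 4\right) 7\right)}} = \frac{1}{8799 + \frac{1}{-1496 + \left(\left(7 + 1^{2}\right) - 49\right)}} = \frac{1}{8799 + \frac{1}{-1496 + \left(\left(7 + 1\right) - 49\right)}} = \frac{1}{8799 + \frac{1}{-1496 + \left(8 - 49\right)}} = \frac{1}{8799 + \frac{1}{-1496 - 41}} = \frac{1}{8799 + \frac{1}{-1537}} = \frac{1}{8799 - \frac{1}{1537}} = \frac{1}{\frac{13524062}{1537}} = \frac{1537}{13524062}$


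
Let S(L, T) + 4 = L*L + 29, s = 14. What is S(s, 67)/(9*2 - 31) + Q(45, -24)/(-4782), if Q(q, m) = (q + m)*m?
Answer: -13465/797 ≈ -16.895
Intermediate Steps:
S(L, T) = 25 + L² (S(L, T) = -4 + (L*L + 29) = -4 + (L² + 29) = -4 + (29 + L²) = 25 + L²)
Q(q, m) = m*(m + q) (Q(q, m) = (m + q)*m = m*(m + q))
S(s, 67)/(9*2 - 31) + Q(45, -24)/(-4782) = (25 + 14²)/(9*2 - 31) - 24*(-24 + 45)/(-4782) = (25 + 196)/(18 - 31) - 24*21*(-1/4782) = 221/(-13) - 504*(-1/4782) = 221*(-1/13) + 84/797 = -17 + 84/797 = -13465/797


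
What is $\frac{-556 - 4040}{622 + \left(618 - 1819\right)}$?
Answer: $\frac{1532}{193} \approx 7.9378$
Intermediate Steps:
$\frac{-556 - 4040}{622 + \left(618 - 1819\right)} = - \frac{4596}{622 + \left(618 - 1819\right)} = - \frac{4596}{622 - 1201} = - \frac{4596}{-579} = \left(-4596\right) \left(- \frac{1}{579}\right) = \frac{1532}{193}$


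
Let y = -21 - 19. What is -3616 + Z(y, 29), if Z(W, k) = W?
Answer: -3656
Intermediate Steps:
y = -40
-3616 + Z(y, 29) = -3616 - 40 = -3656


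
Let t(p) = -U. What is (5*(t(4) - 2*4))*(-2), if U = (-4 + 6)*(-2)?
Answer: 40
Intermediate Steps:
U = -4 (U = 2*(-2) = -4)
t(p) = 4 (t(p) = -1*(-4) = 4)
(5*(t(4) - 2*4))*(-2) = (5*(4 - 2*4))*(-2) = (5*(4 - 8))*(-2) = (5*(-4))*(-2) = -20*(-2) = 40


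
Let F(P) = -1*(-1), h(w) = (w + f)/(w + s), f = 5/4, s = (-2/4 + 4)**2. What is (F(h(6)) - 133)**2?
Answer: 17424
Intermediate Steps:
s = 49/4 (s = (-2*1/4 + 4)**2 = (-1/2 + 4)**2 = (7/2)**2 = 49/4 ≈ 12.250)
f = 5/4 (f = 5*(1/4) = 5/4 ≈ 1.2500)
h(w) = (5/4 + w)/(49/4 + w) (h(w) = (w + 5/4)/(w + 49/4) = (5/4 + w)/(49/4 + w))
F(P) = 1
(F(h(6)) - 133)**2 = (1 - 133)**2 = (-132)**2 = 17424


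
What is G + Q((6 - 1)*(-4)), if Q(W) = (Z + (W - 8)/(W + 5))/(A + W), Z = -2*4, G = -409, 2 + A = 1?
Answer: -128743/315 ≈ -408.71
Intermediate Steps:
A = -1 (A = -2 + 1 = -1)
Z = -8
Q(W) = (-8 + (-8 + W)/(5 + W))/(-1 + W) (Q(W) = (-8 + (W - 8)/(W + 5))/(-1 + W) = (-8 + (-8 + W)/(5 + W))/(-1 + W))
G + Q((6 - 1)*(-4)) = -409 + (-48 - 7*(6 - 1)*(-4))/(-5 + ((6 - 1)*(-4))² + 4*((6 - 1)*(-4))) = -409 + (-48 - 35*(-4))/(-5 + (5*(-4))² + 4*(5*(-4))) = -409 + (-48 - 7*(-20))/(-5 + (-20)² + 4*(-20)) = -409 + (-48 + 140)/(-5 + 400 - 80) = -409 + 92/315 = -128743/315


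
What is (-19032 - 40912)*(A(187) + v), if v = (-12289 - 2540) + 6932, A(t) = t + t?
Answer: 450958712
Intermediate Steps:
A(t) = 2*t
v = -7897 (v = -14829 + 6932 = -7897)
(-19032 - 40912)*(A(187) + v) = (-19032 - 40912)*(2*187 - 7897) = -59944*(374 - 7897) = -59944*(-7523) = 450958712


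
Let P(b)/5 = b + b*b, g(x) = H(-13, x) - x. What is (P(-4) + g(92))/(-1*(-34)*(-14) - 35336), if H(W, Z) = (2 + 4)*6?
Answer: -1/8953 ≈ -0.00011169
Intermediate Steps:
H(W, Z) = 36 (H(W, Z) = 6*6 = 36)
g(x) = 36 - x
P(b) = 5*b + 5*b**2 (P(b) = 5*(b + b*b) = 5*(b + b**2) = 5*b + 5*b**2)
(P(-4) + g(92))/(-1*(-34)*(-14) - 35336) = (5*(-4)*(1 - 4) + (36 - 1*92))/(-1*(-34)*(-14) - 35336) = (5*(-4)*(-3) + (36 - 92))/(34*(-14) - 35336) = (60 - 56)/(-476 - 35336) = 4/(-35812) = 4*(-1/35812) = -1/8953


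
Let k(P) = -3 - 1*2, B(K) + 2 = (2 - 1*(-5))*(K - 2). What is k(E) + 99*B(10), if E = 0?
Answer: 5341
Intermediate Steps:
B(K) = -16 + 7*K (B(K) = -2 + (2 - 1*(-5))*(K - 2) = -2 + (2 + 5)*(-2 + K) = -2 + 7*(-2 + K) = -2 + (-14 + 7*K) = -16 + 7*K)
k(P) = -5 (k(P) = -3 - 2 = -5)
k(E) + 99*B(10) = -5 + 99*(-16 + 7*10) = -5 + 99*(-16 + 70) = -5 + 99*54 = -5 + 5346 = 5341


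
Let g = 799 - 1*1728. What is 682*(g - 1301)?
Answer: -1520860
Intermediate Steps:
g = -929 (g = 799 - 1728 = -929)
682*(g - 1301) = 682*(-929 - 1301) = 682*(-2230) = -1520860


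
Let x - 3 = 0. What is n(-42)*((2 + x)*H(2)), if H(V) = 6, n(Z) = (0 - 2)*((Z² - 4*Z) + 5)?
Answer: -116220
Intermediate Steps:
x = 3 (x = 3 + 0 = 3)
n(Z) = -10 - 2*Z² + 8*Z (n(Z) = -2*(5 + Z² - 4*Z) = -10 - 2*Z² + 8*Z)
n(-42)*((2 + x)*H(2)) = (-10 - 2*(-42)² + 8*(-42))*((2 + 3)*6) = (-10 - 2*1764 - 336)*(5*6) = (-10 - 3528 - 336)*30 = -3874*30 = -116220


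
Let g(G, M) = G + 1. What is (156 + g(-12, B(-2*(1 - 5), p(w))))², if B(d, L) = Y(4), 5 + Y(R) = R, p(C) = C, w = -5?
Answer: 21025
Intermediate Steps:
Y(R) = -5 + R
B(d, L) = -1 (B(d, L) = -5 + 4 = -1)
g(G, M) = 1 + G
(156 + g(-12, B(-2*(1 - 5), p(w))))² = (156 + (1 - 12))² = (156 - 11)² = 145² = 21025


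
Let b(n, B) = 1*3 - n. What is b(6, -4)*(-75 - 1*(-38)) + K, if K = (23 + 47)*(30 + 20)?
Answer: 3611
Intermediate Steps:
K = 3500 (K = 70*50 = 3500)
b(n, B) = 3 - n
b(6, -4)*(-75 - 1*(-38)) + K = (3 - 1*6)*(-75 - 1*(-38)) + 3500 = (3 - 6)*(-75 + 38) + 3500 = -3*(-37) + 3500 = 111 + 3500 = 3611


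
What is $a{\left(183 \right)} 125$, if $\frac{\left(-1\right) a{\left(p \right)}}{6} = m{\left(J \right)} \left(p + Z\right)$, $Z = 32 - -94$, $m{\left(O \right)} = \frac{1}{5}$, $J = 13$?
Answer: $-46350$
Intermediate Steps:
$m{\left(O \right)} = \frac{1}{5}$
$Z = 126$ ($Z = 32 + 94 = 126$)
$a{\left(p \right)} = - \frac{756}{5} - \frac{6 p}{5}$ ($a{\left(p \right)} = - 6 \frac{p + 126}{5} = - 6 \frac{126 + p}{5} = - 6 \left(\frac{126}{5} + \frac{p}{5}\right) = - \frac{756}{5} - \frac{6 p}{5}$)
$a{\left(183 \right)} 125 = \left(- \frac{756}{5} - \frac{1098}{5}\right) 125 = \left(- \frac{1854}{5}\right) 125 = -46350$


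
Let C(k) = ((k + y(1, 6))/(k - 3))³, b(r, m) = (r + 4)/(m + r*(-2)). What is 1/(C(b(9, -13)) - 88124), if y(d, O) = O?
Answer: -1191016/104962271701 ≈ -1.1347e-5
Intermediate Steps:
b(r, m) = (4 + r)/(m - 2*r)
C(k) = (6 + k)³/(-3 + k)³ (C(k) = ((k + 6)/(k - 3))³ = ((6 + k)/(-3 + k))³ = (6 + k)³/(-3 + k)³)
1/(C(b(9, -13)) - 88124) = 1/((6 + (4 + 9)/(-13 - 2*9))³/(-3 + (4 + 9)/(-13 - 2*9))³ - 88124) = 1/((6 + 13/(-13 - 18))³/(-3 + 13/(-13 - 18))³ - 88124) = 1/((6 + 13/(-31))³/(-3 + 13/(-31))³ - 88124) = 1/((6 - 1/31*13)³/(-3 - 1/31*13)³ - 88124) = 1/((6 - 13/31)³/(-3 - 13/31)³ - 88124) = 1/((173/31)³/(-106/31)³ - 88124) = 1/(-29791/1191016*5177717/29791 - 88124) = 1/(-5177717/1191016 - 88124) = 1/(-104962271701/1191016) = -1191016/104962271701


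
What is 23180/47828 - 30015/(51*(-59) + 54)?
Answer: 25067572/2355529 ≈ 10.642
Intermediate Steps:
23180/47828 - 30015/(51*(-59) + 54) = 23180*(1/47828) - 30015/(-3009 + 54) = 5795/11957 - 30015/(-2955) = 5795/11957 - 30015*(-1/2955) = 5795/11957 + 2001/197 = 25067572/2355529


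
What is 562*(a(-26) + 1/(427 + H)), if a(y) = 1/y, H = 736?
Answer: -319497/15119 ≈ -21.132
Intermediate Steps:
562*(a(-26) + 1/(427 + H)) = 562*(1/(-26) + 1/(427 + 736)) = 562*(-1/26 + 1/1163) = 562*(-1137/30238) = -319497/15119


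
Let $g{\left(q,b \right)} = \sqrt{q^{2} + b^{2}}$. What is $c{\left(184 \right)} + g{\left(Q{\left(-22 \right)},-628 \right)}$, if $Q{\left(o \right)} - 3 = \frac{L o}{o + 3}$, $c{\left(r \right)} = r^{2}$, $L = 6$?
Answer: $33856 + \frac{\sqrt{142408345}}{19} \approx 34484.0$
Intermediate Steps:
$Q{\left(o \right)} = 3 + \frac{6 o}{3 + o}$ ($Q{\left(o \right)} = 3 + \frac{6 o}{o + 3} = 3 + \frac{6 o}{3 + o}$)
$g{\left(q,b \right)} = \sqrt{b^{2} + q^{2}}$
$c{\left(184 \right)} + g{\left(Q{\left(-22 \right)},-628 \right)} = 184^{2} + \sqrt{\left(-628\right)^{2} + \left(\frac{9 \left(1 - 22\right)}{3 - 22}\right)^{2}} = 33856 + \sqrt{394384 + \left(9 \frac{1}{-19} \left(-21\right)\right)^{2}} = 33856 + \sqrt{394384 + \left(9 \left(- \frac{1}{19}\right) \left(-21\right)\right)^{2}} = 33856 + \sqrt{394384 + \left(\frac{189}{19}\right)^{2}} = 33856 + \sqrt{394384 + \frac{35721}{361}} = 33856 + \sqrt{\frac{142408345}{361}} = 33856 + \frac{\sqrt{142408345}}{19}$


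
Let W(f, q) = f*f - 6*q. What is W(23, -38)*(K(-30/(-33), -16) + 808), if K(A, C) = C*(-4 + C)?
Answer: 853896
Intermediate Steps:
W(f, q) = f² - 6*q
W(23, -38)*(K(-30/(-33), -16) + 808) = (23² - 6*(-38))*(-16*(-4 - 16) + 808) = (529 + 228)*(-16*(-20) + 808) = 757*(320 + 808) = 757*1128 = 853896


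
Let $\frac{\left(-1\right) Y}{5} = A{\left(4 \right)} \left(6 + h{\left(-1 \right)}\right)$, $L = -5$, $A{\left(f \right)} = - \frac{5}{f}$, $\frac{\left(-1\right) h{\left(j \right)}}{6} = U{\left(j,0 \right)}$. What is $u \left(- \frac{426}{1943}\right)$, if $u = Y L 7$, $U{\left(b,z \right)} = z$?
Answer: $\frac{559125}{1943} \approx 287.76$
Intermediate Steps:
$h{\left(j \right)} = 0$ ($h{\left(j \right)} = \left(-6\right) 0 = 0$)
$Y = \frac{75}{2}$ ($Y = - 5 - \frac{5}{4} \left(6 + 0\right) = - 5 \left(-5\right) \frac{1}{4} \cdot 6 = - 5 \left(\left(- \frac{5}{4}\right) 6\right) = \left(-5\right) \left(- \frac{15}{2}\right) = \frac{75}{2} \approx 37.5$)
$u = - \frac{2625}{2}$ ($u = \frac{75}{2} \left(-5\right) 7 = \left(- \frac{375}{2}\right) 7 = - \frac{2625}{2} \approx -1312.5$)
$u \left(- \frac{426}{1943}\right) = - \frac{2625 \left(- \frac{426}{1943}\right)}{2} = - \frac{2625 \left(\left(-426\right) \frac{1}{1943}\right)}{2} = \left(- \frac{2625}{2}\right) \left(- \frac{426}{1943}\right) = \frac{559125}{1943}$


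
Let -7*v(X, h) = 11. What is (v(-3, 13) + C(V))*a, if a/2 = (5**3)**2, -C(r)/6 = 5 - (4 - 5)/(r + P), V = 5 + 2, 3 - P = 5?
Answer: -7168750/7 ≈ -1.0241e+6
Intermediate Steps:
P = -2 (P = 3 - 1*5 = 3 - 5 = -2)
v(X, h) = -11/7 (v(X, h) = -1/7*11 = -11/7)
V = 7
C(r) = -30 - 6/(-2 + r) (C(r) = -6*(5 - (4 - 5)/(r - 2)) = -6*(5 - (-1)/(-2 + r)) = -6*(5 + 1/(-2 + r)) = -30 - 6/(-2 + r))
a = 31250 (a = 2*(5**3)**2 = 2*125**2 = 2*15625 = 31250)
(v(-3, 13) + C(V))*a = (-11/7 + 6*(9 - 5*7)/(-2 + 7))*31250 = (-11/7 + 6*(9 - 35)/5)*31250 = (-11/7 + 6*(1/5)*(-26))*31250 = (-11/7 - 156/5)*31250 = -1147/35*31250 = -7168750/7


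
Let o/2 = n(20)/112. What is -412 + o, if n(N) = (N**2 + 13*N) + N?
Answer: -2799/7 ≈ -399.86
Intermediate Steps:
n(N) = N**2 + 14*N
o = 85/7 (o = 2*((20*(14 + 20))/112) = 2*((20*34)*(1/112)) = 2*(680*(1/112)) = 2*(85/14) = 85/7 ≈ 12.143)
-412 + o = -412 + 85/7 = -2799/7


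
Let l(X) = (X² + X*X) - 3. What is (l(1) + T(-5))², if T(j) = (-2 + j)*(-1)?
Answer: 36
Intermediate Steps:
l(X) = -3 + 2*X² (l(X) = (X² + X²) - 3 = 2*X² - 3 = -3 + 2*X²)
T(j) = 2 - j
(l(1) + T(-5))² = ((-3 + 2*1²) + (2 - 1*(-5)))² = ((-3 + 2*1) + (2 + 5))² = ((-3 + 2) + 7)² = (-1 + 7)² = 6² = 36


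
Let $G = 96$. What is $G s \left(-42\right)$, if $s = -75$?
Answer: $302400$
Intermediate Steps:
$G s \left(-42\right) = 96 \left(-75\right) \left(-42\right) = \left(-7200\right) \left(-42\right) = 302400$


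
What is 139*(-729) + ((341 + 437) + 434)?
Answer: -100119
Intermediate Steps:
139*(-729) + ((341 + 437) + 434) = -101331 + (778 + 434) = -101331 + 1212 = -100119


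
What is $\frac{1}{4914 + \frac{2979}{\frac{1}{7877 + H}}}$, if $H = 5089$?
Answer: $\frac{1}{38630628} \approx 2.5886 \cdot 10^{-8}$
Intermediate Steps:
$\frac{1}{4914 + \frac{2979}{\frac{1}{7877 + H}}} = \frac{1}{4914 + \frac{2979}{\frac{1}{7877 + 5089}}} = \frac{1}{4914 + \frac{2979}{\frac{1}{12966}}} = \frac{1}{4914 + 2979 \frac{1}{\frac{1}{12966}}} = \frac{1}{4914 + 2979 \cdot 12966} = \frac{1}{4914 + 38625714} = \frac{1}{38630628}$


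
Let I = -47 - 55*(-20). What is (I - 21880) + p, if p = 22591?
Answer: 1764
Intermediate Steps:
I = 1053 (I = -47 + 1100 = 1053)
(I - 21880) + p = (1053 - 21880) + 22591 = -20827 + 22591 = 1764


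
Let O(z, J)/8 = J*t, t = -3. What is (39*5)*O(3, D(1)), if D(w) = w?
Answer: -4680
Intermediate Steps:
O(z, J) = -24*J (O(z, J) = 8*(J*(-3)) = 8*(-3*J) = -24*J)
(39*5)*O(3, D(1)) = (39*5)*(-24*1) = 195*(-24) = -4680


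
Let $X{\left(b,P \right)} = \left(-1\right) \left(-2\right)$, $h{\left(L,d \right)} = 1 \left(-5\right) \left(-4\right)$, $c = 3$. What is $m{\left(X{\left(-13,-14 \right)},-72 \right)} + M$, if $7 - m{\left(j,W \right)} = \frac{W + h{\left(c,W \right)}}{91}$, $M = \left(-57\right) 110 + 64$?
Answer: $- \frac{43389}{7} \approx -6198.4$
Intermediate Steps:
$h{\left(L,d \right)} = 20$ ($h{\left(L,d \right)} = \left(-5\right) \left(-4\right) = 20$)
$X{\left(b,P \right)} = 2$
$M = -6206$ ($M = -6270 + 64 = -6206$)
$m{\left(j,W \right)} = \frac{617}{91} - \frac{W}{91}$ ($m{\left(j,W \right)} = 7 - \frac{W + 20}{91} = 7 - \left(20 + W\right) \frac{1}{91} = 7 - \left(\frac{20}{91} + \frac{W}{91}\right) = \frac{617}{91} - \frac{W}{91}$)
$m{\left(X{\left(-13,-14 \right)},-72 \right)} + M = \left(\frac{617}{91} - - \frac{72}{91}\right) - 6206 = \left(\frac{617}{91} + \frac{72}{91}\right) - 6206 = \frac{53}{7} - 6206 = - \frac{43389}{7}$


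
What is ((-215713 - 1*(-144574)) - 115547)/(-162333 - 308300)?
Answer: 186686/470633 ≈ 0.39667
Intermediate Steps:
((-215713 - 1*(-144574)) - 115547)/(-162333 - 308300) = ((-215713 + 144574) - 115547)/(-470633) = (-71139 - 115547)*(-1/470633) = -186686*(-1/470633) = 186686/470633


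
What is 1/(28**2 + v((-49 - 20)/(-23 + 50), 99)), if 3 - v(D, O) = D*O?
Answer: 1/1040 ≈ 0.00096154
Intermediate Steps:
v(D, O) = 3 - D*O
1/(28**2 + v((-49 - 20)/(-23 + 50), 99)) = 1/(28**2 + (3 - 1*(-49 - 20)/(-23 + 50)*99)) = 1/(784 + (3 - 1*(-69/27)*99)) = 1/(784 + (3 - 1*(-69*1/27)*99)) = 1/(784 + (3 - 1*(-23/9)*99)) = 1/(784 + (3 + 253)) = 1/(784 + 256) = 1/1040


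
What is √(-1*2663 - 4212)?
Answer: 25*I*√11 ≈ 82.916*I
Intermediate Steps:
√(-1*2663 - 4212) = √(-2663 - 4212) = √(-6875) = 25*I*√11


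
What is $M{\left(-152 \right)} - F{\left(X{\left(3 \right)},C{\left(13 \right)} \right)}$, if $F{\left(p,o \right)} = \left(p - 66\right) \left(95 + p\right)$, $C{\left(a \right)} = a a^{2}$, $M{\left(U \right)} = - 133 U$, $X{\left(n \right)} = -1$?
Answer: $26514$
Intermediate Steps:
$C{\left(a \right)} = a^{3}$
$F{\left(p,o \right)} = \left(-66 + p\right) \left(95 + p\right)$
$M{\left(-152 \right)} - F{\left(X{\left(3 \right)},C{\left(13 \right)} \right)} = \left(-133\right) \left(-152\right) - \left(-6270 + \left(-1\right)^{2} + 29 \left(-1\right)\right) = 20216 - \left(-6270 + 1 - 29\right) = 20216 - -6298 = 20216 + 6298 = 26514$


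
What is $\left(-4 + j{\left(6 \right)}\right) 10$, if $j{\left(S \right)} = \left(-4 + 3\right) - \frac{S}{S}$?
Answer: $-60$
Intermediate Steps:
$j{\left(S \right)} = -2$ ($j{\left(S \right)} = -1 - 1 = -2$)
$\left(-4 + j{\left(6 \right)}\right) 10 = \left(-4 - 2\right) 10 = \left(-6\right) 10 = -60$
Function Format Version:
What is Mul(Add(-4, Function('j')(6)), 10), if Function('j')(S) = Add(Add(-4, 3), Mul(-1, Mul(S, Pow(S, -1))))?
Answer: -60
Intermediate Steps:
Function('j')(S) = -2 (Function('j')(S) = Add(-1, Mul(-1, 1)) = Add(-1, -1) = -2)
Mul(Add(-4, Function('j')(6)), 10) = Mul(Add(-4, -2), 10) = Mul(-6, 10) = -60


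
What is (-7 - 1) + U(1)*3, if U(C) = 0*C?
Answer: -8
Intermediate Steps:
U(C) = 0
(-7 - 1) + U(1)*3 = (-7 - 1) + 0*3 = -8 + 0 = -8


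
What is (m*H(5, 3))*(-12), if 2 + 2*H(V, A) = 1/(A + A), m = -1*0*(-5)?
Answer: 0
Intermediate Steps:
m = 0 (m = 0*(-5) = 0)
H(V, A) = -1 + 1/(4*A) (H(V, A) = -1 + 1/(2*(A + A)) = -1 + 1/(2*((2*A))) = -1 + (1/(2*A))/2 = -1 + 1/(4*A))
(m*H(5, 3))*(-12) = (0*((¼ - 1*3)/3))*(-12) = (0*((¼ - 3)/3))*(-12) = (0*((⅓)*(-11/4)))*(-12) = (0*(-11/12))*(-12) = 0*(-12) = 0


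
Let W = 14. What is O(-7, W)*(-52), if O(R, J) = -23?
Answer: 1196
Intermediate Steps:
O(-7, W)*(-52) = -23*(-52) = 1196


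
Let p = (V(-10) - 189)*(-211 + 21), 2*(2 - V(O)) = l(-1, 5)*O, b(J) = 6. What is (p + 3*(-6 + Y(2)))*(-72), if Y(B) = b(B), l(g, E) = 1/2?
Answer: -2523960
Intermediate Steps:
l(g, E) = ½
V(O) = 2 - O/4
p = 35055 (p = ((2 - ¼*(-10)) - 189)*(-211 + 21) = ((2 + 5/2) - 189)*(-190) = (9/2 - 189)*(-190) = -369/2*(-190) = 35055)
Y(B) = 6
(p + 3*(-6 + Y(2)))*(-72) = (35055 + 3*(-6 + 6))*(-72) = (35055 + 3*0)*(-72) = (35055 + 0)*(-72) = 35055*(-72) = -2523960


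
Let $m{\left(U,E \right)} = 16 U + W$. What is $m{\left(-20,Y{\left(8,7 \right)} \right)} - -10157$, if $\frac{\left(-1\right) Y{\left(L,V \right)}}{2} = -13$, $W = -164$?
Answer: $9673$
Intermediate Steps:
$Y{\left(L,V \right)} = 26$ ($Y{\left(L,V \right)} = \left(-2\right) \left(-13\right) = 26$)
$m{\left(U,E \right)} = -164 + 16 U$ ($m{\left(U,E \right)} = 16 U - 164 = -164 + 16 U$)
$m{\left(-20,Y{\left(8,7 \right)} \right)} - -10157 = \left(-164 + 16 \left(-20\right)\right) - -10157 = \left(-164 - 320\right) + 10157 = -484 + 10157 = 9673$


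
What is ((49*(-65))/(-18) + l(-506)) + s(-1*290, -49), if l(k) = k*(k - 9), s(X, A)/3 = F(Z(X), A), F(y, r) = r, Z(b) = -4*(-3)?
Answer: 4691159/18 ≈ 2.6062e+5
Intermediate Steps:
Z(b) = 12
s(X, A) = 3*A
l(k) = k*(-9 + k)
((49*(-65))/(-18) + l(-506)) + s(-1*290, -49) = ((49*(-65))/(-18) - 506*(-9 - 506)) + 3*(-49) = (-3185*(-1/18) - 506*(-515)) - 147 = (3185/18 + 260590) - 147 = 4693805/18 - 147 = 4691159/18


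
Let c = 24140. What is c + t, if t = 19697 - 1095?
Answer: 42742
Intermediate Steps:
t = 18602
c + t = 24140 + 18602 = 42742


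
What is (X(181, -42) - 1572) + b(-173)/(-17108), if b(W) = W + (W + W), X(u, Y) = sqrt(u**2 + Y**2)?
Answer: -26893257/17108 + 5*sqrt(1381) ≈ -1386.2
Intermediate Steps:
X(u, Y) = sqrt(Y**2 + u**2)
b(W) = 3*W (b(W) = W + 2*W = 3*W)
(X(181, -42) - 1572) + b(-173)/(-17108) = (sqrt((-42)**2 + 181**2) - 1572) + (3*(-173))/(-17108) = (sqrt(1764 + 32761) - 1572) - 519*(-1/17108) = (sqrt(34525) - 1572) + 519/17108 = (5*sqrt(1381) - 1572) + 519/17108 = (-1572 + 5*sqrt(1381)) + 519/17108 = -26893257/17108 + 5*sqrt(1381)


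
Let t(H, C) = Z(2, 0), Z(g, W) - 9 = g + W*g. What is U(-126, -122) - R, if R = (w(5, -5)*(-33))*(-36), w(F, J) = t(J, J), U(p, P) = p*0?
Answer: -13068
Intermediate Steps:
Z(g, W) = 9 + g + W*g (Z(g, W) = 9 + (g + W*g) = 9 + g + W*g)
t(H, C) = 11 (t(H, C) = 9 + 2 + 0*2 = 9 + 2 + 0 = 11)
U(p, P) = 0
w(F, J) = 11
R = 13068 (R = (11*(-33))*(-36) = -363*(-36) = 13068)
U(-126, -122) - R = 0 - 1*13068 = 0 - 13068 = -13068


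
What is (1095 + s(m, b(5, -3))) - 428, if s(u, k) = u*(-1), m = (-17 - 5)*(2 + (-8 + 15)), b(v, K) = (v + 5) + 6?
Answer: 865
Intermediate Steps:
b(v, K) = 11 + v (b(v, K) = (5 + v) + 6 = 11 + v)
m = -198 (m = -22*(2 + 7) = -22*9 = -198)
s(u, k) = -u
(1095 + s(m, b(5, -3))) - 428 = (1095 - 1*(-198)) - 428 = (1095 + 198) - 428 = 1293 - 428 = 865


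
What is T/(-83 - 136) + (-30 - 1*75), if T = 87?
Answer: -7694/73 ≈ -105.40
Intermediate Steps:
T/(-83 - 136) + (-30 - 1*75) = 87/(-83 - 136) + (-30 - 1*75) = 87/(-219) + (-30 - 75) = -1/219*87 - 105 = -29/73 - 105 = -7694/73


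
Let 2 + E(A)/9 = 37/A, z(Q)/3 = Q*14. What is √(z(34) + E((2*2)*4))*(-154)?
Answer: -77*√22893/2 ≈ -5825.2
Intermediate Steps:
z(Q) = 42*Q (z(Q) = 3*(Q*14) = 3*(14*Q) = 42*Q)
E(A) = -18 + 333/A (E(A) = -18 + 9*(37/A) = -18 + 333/A)
√(z(34) + E((2*2)*4))*(-154) = √(42*34 + (-18 + 333/(((2*2)*4))))*(-154) = √(1428 + (-18 + 333/((4*4))))*(-154) = √(1428 + (-18 + 333/16))*(-154) = √(1428 + 45/16)*(-154) = √(22893/16)*(-154) = (√22893/4)*(-154) = -77*√22893/2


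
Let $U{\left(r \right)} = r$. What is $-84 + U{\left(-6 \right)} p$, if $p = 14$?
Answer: $-168$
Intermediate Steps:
$-84 + U{\left(-6 \right)} p = -84 - 84 = -168$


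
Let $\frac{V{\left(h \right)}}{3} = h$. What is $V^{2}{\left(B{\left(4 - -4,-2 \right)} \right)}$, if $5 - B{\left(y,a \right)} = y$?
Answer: $81$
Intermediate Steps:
$B{\left(y,a \right)} = 5 - y$
$V{\left(h \right)} = 3 h$
$V^{2}{\left(B{\left(4 - -4,-2 \right)} \right)} = \left(3 \left(5 - \left(4 - -4\right)\right)\right)^{2} = \left(3 \left(5 - \left(4 + 4\right)\right)\right)^{2} = \left(3 \left(5 - 8\right)\right)^{2} = \left(3 \left(-3\right)\right)^{2} = \left(-9\right)^{2} = 81$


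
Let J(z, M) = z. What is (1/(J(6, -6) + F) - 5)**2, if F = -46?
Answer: 40401/1600 ≈ 25.251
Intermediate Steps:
(1/(J(6, -6) + F) - 5)**2 = (1/(6 - 46) - 5)**2 = (1/(-40) - 5)**2 = (-1/40 - 5)**2 = (-201/40)**2 = 40401/1600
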